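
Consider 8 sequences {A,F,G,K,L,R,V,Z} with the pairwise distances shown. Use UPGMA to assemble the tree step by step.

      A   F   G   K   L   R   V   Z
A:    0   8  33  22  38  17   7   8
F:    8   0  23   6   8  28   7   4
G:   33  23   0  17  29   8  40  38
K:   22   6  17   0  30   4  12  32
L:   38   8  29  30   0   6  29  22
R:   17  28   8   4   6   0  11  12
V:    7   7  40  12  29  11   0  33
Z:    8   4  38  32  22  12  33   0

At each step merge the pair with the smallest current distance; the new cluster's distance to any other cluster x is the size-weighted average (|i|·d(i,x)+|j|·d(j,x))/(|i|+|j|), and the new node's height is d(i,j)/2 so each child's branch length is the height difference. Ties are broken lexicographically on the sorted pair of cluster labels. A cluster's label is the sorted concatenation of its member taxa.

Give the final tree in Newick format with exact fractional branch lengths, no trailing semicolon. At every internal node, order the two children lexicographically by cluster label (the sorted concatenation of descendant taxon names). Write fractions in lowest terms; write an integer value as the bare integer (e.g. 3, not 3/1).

step 1: merge (F,Z) at d=4; branch lengths F→2, Z→2; new cluster FZ
  updated: d(A,FZ)=8, d(FZ,G)=61/2, d(FZ,K)=19, d(FZ,L)=15, d(FZ,R)=20, d(FZ,V)=20
step 2: merge (K,R) at d=4; branch lengths K→2, R→2; new cluster KR
  updated: d(A,KR)=39/2, d(FZ,KR)=39/2, d(G,KR)=25/2, d(KR,L)=18, d(KR,V)=23/2
step 3: merge (A,V) at d=7; branch lengths A→7/2, V→7/2; new cluster AV
  updated: d(AV,FZ)=14, d(AV,G)=73/2, d(AV,KR)=31/2, d(AV,L)=67/2
step 4: merge (G,KR) at d=25/2; branch lengths G→25/4, KR→17/4; new cluster GKR
  updated: d(AV,GKR)=45/2, d(FZ,GKR)=139/6, d(GKR,L)=65/3
step 5: merge (AV,FZ) at d=14; branch lengths AV→7/2, FZ→5; new cluster AFVZ
  updated: d(AFVZ,GKR)=137/6, d(AFVZ,L)=97/4
step 6: merge (GKR,L) at d=65/3; branch lengths GKR→55/12, L→65/6; new cluster GKLR
  updated: d(AFVZ,GKLR)=371/16
step 7: merge (AFVZ,GKLR) at d=371/16; branch lengths AFVZ→147/32, GKLR→73/96; new cluster AFGKLRVZ
final tree: (((A:7/2,V:7/2):7/2,(F:2,Z:2):5):147/32,((G:25/4,(K:2,R:2):17/4):55/12,L:65/6):73/96)
total length: 2629/48

(((A:7/2,V:7/2):7/2,(F:2,Z:2):5):147/32,((G:25/4,(K:2,R:2):17/4):55/12,L:65/6):73/96)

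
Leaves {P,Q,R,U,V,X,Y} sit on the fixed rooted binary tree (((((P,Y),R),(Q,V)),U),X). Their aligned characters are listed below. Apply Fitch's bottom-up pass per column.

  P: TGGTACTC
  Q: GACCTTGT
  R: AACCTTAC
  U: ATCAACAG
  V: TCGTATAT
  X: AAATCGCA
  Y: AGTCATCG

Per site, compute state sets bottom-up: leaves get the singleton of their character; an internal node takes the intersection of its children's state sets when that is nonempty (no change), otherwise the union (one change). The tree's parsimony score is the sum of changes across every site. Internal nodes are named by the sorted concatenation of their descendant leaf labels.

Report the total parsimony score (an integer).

site 0, node PY: P={T} ∪ Y={A} → {A,T} (+1)
site 0, node PRY: PY={A,T} ∩ R={A} → {A} (+0)
site 0, node QV: Q={G} ∪ V={T} → {G,T} (+1)
site 0, node PQRVY: PRY={A} ∪ QV={G,T} → {A,G,T} (+1)
site 0, node PQRUVY: PQRVY={A,G,T} ∩ U={A} → {A} (+0)
site 0, node PQRUVXY: PQRUVY={A} ∩ X={A} → {A} (+0)
site 1, node PY: P={G} ∩ Y={G} → {G} (+0)
site 1, node PRY: PY={G} ∪ R={A} → {A,G} (+1)
site 1, node QV: Q={A} ∪ V={C} → {A,C} (+1)
site 1, node PQRVY: PRY={A,G} ∩ QV={A,C} → {A} (+0)
site 1, node PQRUVY: PQRVY={A} ∪ U={T} → {A,T} (+1)
site 1, node PQRUVXY: PQRUVY={A,T} ∩ X={A} → {A} (+0)
site 2, node PY: P={G} ∪ Y={T} → {G,T} (+1)
site 2, node PRY: PY={G,T} ∪ R={C} → {C,G,T} (+1)
site 2, node QV: Q={C} ∪ V={G} → {C,G} (+1)
site 2, node PQRVY: PRY={C,G,T} ∩ QV={C,G} → {C,G} (+0)
site 2, node PQRUVY: PQRVY={C,G} ∩ U={C} → {C} (+0)
site 2, node PQRUVXY: PQRUVY={C} ∪ X={A} → {A,C} (+1)
site 3, node PY: P={T} ∪ Y={C} → {C,T} (+1)
site 3, node PRY: PY={C,T} ∩ R={C} → {C} (+0)
site 3, node QV: Q={C} ∪ V={T} → {C,T} (+1)
site 3, node PQRVY: PRY={C} ∩ QV={C,T} → {C} (+0)
site 3, node PQRUVY: PQRVY={C} ∪ U={A} → {A,C} (+1)
site 3, node PQRUVXY: PQRUVY={A,C} ∪ X={T} → {A,C,T} (+1)
site 4, node PY: P={A} ∩ Y={A} → {A} (+0)
site 4, node PRY: PY={A} ∪ R={T} → {A,T} (+1)
site 4, node QV: Q={T} ∪ V={A} → {A,T} (+1)
site 4, node PQRVY: PRY={A,T} ∩ QV={A,T} → {A,T} (+0)
site 4, node PQRUVY: PQRVY={A,T} ∩ U={A} → {A} (+0)
site 4, node PQRUVXY: PQRUVY={A} ∪ X={C} → {A,C} (+1)
site 5, node PY: P={C} ∪ Y={T} → {C,T} (+1)
site 5, node PRY: PY={C,T} ∩ R={T} → {T} (+0)
site 5, node QV: Q={T} ∩ V={T} → {T} (+0)
site 5, node PQRVY: PRY={T} ∩ QV={T} → {T} (+0)
site 5, node PQRUVY: PQRVY={T} ∪ U={C} → {C,T} (+1)
site 5, node PQRUVXY: PQRUVY={C,T} ∪ X={G} → {C,G,T} (+1)
site 6, node PY: P={T} ∪ Y={C} → {C,T} (+1)
site 6, node PRY: PY={C,T} ∪ R={A} → {A,C,T} (+1)
site 6, node QV: Q={G} ∪ V={A} → {A,G} (+1)
site 6, node PQRVY: PRY={A,C,T} ∩ QV={A,G} → {A} (+0)
site 6, node PQRUVY: PQRVY={A} ∩ U={A} → {A} (+0)
site 6, node PQRUVXY: PQRUVY={A} ∪ X={C} → {A,C} (+1)
site 7, node PY: P={C} ∪ Y={G} → {C,G} (+1)
site 7, node PRY: PY={C,G} ∩ R={C} → {C} (+0)
site 7, node QV: Q={T} ∩ V={T} → {T} (+0)
site 7, node PQRVY: PRY={C} ∪ QV={T} → {C,T} (+1)
site 7, node PQRUVY: PQRVY={C,T} ∪ U={G} → {C,G,T} (+1)
site 7, node PQRUVXY: PQRUVY={C,G,T} ∪ X={A} → {A,C,G,T} (+1)
per-site changes: [3, 3, 4, 4, 3, 3, 4, 4]; total = 28

28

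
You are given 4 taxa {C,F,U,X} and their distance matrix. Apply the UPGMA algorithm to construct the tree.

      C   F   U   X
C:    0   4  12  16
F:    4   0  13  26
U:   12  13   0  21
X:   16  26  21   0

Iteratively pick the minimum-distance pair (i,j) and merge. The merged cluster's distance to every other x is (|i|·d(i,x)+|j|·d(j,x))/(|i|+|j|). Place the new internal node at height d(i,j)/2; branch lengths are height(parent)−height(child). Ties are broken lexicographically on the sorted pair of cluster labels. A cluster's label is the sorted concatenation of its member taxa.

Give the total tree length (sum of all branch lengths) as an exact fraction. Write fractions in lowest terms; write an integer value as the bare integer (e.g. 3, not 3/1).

1. join C+F (d=4) ⇒ CF; edges |C|=2, |F|=2
  updated: d(CF,U)=25/2, d(CF,X)=21
2. join CF+U (d=25/2) ⇒ CFU; edges |CF|=17/4, |U|=25/4
  updated: d(CFU,X)=21
3. join CFU+X (d=21) ⇒ CFUX; edges |CFU|=17/4, |X|=21/2
final tree: (((C:2,F:2):17/4,U:25/4):17/4,X:21/2)
total length: 117/4

117/4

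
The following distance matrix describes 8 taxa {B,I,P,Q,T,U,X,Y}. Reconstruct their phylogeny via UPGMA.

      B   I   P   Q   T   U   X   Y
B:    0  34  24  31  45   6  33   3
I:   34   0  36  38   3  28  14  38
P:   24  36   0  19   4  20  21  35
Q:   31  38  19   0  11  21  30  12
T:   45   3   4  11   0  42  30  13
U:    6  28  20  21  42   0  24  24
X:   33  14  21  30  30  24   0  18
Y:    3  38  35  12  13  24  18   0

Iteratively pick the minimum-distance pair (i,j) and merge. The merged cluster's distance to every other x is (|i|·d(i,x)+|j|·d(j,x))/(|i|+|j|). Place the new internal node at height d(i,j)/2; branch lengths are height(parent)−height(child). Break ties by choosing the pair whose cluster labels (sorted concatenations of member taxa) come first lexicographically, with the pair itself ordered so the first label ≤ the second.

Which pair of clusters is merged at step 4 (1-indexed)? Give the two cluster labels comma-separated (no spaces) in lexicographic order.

P,Q

step 1: merge (B,Y) at d=3; branch lengths B→3/2, Y→3/2; new cluster BY
  updated: d(BY,I)=36, d(BY,P)=59/2, d(BY,Q)=43/2, d(BY,T)=29, d(BY,U)=15, d(BY,X)=51/2
step 2: merge (I,T) at d=3; branch lengths I→3/2, T→3/2; new cluster IT
  updated: d(BY,IT)=65/2, d(IT,P)=20, d(IT,Q)=49/2, d(IT,U)=35, d(IT,X)=22
step 3: merge (BY,U) at d=15; branch lengths BY→6, U→15/2; new cluster BUY
  updated: d(BUY,IT)=100/3, d(BUY,P)=79/3, d(BUY,Q)=64/3, d(BUY,X)=25
step 4: merge (P,Q) at d=19; branch lengths P→19/2, Q→19/2; new cluster PQ
  updated: d(BUY,PQ)=143/6, d(IT,PQ)=89/4, d(PQ,X)=51/2
step 5: merge (IT,X) at d=22; branch lengths IT→19/2, X→11; new cluster ITX
  updated: d(BUY,ITX)=275/9, d(ITX,PQ)=70/3
step 6: merge (ITX,PQ) at d=70/3; branch lengths ITX→2/3, PQ→13/6; new cluster IPQTX
  updated: d(BUY,IPQTX)=418/15
step 7: merge (BUY,IPQTX) at d=418/15; branch lengths BUY→193/30, IPQTX→34/15; new cluster BIPQTUXY
final tree: (((B:3/2,Y:3/2):6,U:15/2):193/30,(((I:3/2,T:3/2):19/2,X:11):2/3,(P:19/2,Q:19/2):13/6):34/15)
total length: 1058/15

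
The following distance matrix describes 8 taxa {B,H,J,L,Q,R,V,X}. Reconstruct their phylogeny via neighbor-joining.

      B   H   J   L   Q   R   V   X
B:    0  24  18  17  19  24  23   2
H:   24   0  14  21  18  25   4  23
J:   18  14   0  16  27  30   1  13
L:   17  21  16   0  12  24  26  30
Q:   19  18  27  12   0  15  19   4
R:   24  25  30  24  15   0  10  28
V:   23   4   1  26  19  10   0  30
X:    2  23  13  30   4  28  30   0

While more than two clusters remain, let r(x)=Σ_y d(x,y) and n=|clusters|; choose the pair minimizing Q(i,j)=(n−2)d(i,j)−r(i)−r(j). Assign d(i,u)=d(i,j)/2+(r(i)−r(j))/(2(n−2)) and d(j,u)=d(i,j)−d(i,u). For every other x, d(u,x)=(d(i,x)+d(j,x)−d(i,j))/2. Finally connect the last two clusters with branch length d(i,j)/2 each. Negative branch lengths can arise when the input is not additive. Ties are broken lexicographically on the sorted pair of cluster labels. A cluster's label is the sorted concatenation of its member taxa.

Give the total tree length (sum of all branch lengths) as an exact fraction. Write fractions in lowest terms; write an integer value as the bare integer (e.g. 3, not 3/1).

iteration 1: select B,X (d=2, Q=-245); attach at lengths (3/4, 5/4); label the merged cluster BX
  updated: d(BX,H)=45/2, d(BX,J)=29/2, d(BX,L)=45/2, d(BX,Q)=21/2, d(BX,R)=25, d(BX,V)=51/2
iteration 2: select J,V (d=1, Q=-183); attach at lengths (11/5, -6/5); label the merged cluster JV
  updated: d(BX,JV)=39/2, d(H,JV)=17/2, d(JV,L)=41/2, d(JV,Q)=45/2, d(JV,R)=39/2
iteration 3: select H,JV (d=17/2, Q=-303/2); attach at lengths (77/16, 59/16); label the merged cluster HJV
  updated: d(BX,HJV)=67/4, d(HJV,L)=33/2, d(HJV,Q)=16, d(HJV,R)=18
iteration 4: select BX,Q (d=21/2, Q=-387/4); attach at lengths (211/24, 41/24); label the merged cluster BQX
  updated: d(BQX,HJV)=89/8, d(BQX,L)=12, d(BQX,R)=59/4
iteration 5: select BQX,L (d=12, Q=-531/8); attach at lengths (75/32, 309/32); label the merged cluster BLQX
  updated: d(BLQX,HJV)=125/16, d(BLQX,R)=107/8
iteration 6: select BLQX,HJV (d=125/16, Q=-627/16); attach at lengths (51/32, 199/32); label the merged cluster BHJLQVX
  updated: d(BHJLQVX,R)=377/32
iteration 7: select BHJLQVX,R (d=377/32); attach at lengths (377/64, 377/64); label the merged cluster BHJLQRVX
final tree: (((((B:3/4,X:5/4):211/24,Q:41/24):75/32,L:309/32):51/32,(H:77/16,(J:11/5,V:-6/5):59/16):199/32):377/64,R:377/64)
total length: 1715/32

1715/32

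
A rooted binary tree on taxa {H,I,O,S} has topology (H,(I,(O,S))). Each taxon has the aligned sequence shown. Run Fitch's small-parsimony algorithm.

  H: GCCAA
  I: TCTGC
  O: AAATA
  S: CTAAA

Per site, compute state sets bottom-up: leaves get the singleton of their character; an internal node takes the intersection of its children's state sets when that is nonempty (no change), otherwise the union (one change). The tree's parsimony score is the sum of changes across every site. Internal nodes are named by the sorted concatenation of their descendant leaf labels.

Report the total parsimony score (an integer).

10

[col 0] OS: children O:{A}, S:{C} ∪→ {A,C}; cost 1
[col 0] IOS: children I:{T}, OS:{A,C} ∪→ {A,C,T}; cost 1
[col 0] HIOS: children H:{G}, IOS:{A,C,T} ∪→ {A,C,G,T}; cost 1
[col 1] OS: children O:{A}, S:{T} ∪→ {A,T}; cost 1
[col 1] IOS: children I:{C}, OS:{A,T} ∪→ {A,C,T}; cost 1
[col 1] HIOS: children H:{C}, IOS:{A,C,T} ∩→ {C}; cost 0
[col 2] OS: children O:{A}, S:{A} ∩→ {A}; cost 0
[col 2] IOS: children I:{T}, OS:{A} ∪→ {A,T}; cost 1
[col 2] HIOS: children H:{C}, IOS:{A,T} ∪→ {A,C,T}; cost 1
[col 3] OS: children O:{T}, S:{A} ∪→ {A,T}; cost 1
[col 3] IOS: children I:{G}, OS:{A,T} ∪→ {A,G,T}; cost 1
[col 3] HIOS: children H:{A}, IOS:{A,G,T} ∩→ {A}; cost 0
[col 4] OS: children O:{A}, S:{A} ∩→ {A}; cost 0
[col 4] IOS: children I:{C}, OS:{A} ∪→ {A,C}; cost 1
[col 4] HIOS: children H:{A}, IOS:{A,C} ∩→ {A}; cost 0
per-site changes: [3, 2, 2, 2, 1]; total = 10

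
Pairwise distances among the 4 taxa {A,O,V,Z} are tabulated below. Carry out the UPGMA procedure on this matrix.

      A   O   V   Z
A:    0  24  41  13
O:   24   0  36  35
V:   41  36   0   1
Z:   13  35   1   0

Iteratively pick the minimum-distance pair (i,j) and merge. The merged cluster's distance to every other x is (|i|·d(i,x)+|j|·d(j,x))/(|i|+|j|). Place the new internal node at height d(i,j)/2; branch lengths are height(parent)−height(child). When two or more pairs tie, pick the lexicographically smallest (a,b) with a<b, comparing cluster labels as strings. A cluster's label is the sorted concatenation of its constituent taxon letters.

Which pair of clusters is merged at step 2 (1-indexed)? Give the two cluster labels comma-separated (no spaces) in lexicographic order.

step 1: merge (V,Z) at d=1; branch lengths V→1/2, Z→1/2; new cluster VZ
  updated: d(A,VZ)=27, d(O,VZ)=71/2
step 2: merge (A,O) at d=24; branch lengths A→12, O→12; new cluster AO
  updated: d(AO,VZ)=125/4
step 3: merge (AO,VZ) at d=125/4; branch lengths AO→29/8, VZ→121/8; new cluster AOVZ
final tree: ((A:12,O:12):29/8,(V:1/2,Z:1/2):121/8)
total length: 175/4

A,O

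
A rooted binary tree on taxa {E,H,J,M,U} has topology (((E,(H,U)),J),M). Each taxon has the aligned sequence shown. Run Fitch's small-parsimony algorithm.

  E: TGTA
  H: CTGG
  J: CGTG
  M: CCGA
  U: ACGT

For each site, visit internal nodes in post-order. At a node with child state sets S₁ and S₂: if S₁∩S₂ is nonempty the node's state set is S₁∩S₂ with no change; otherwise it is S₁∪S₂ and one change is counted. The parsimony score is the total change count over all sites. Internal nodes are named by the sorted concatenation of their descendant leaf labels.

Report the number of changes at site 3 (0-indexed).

3

site 0, node HU: H={C} ∪ U={A} → {A,C} (+1)
site 0, node EHU: E={T} ∪ HU={A,C} → {A,C,T} (+1)
site 0, node EHJU: EHU={A,C,T} ∩ J={C} → {C} (+0)
site 0, node EHJMU: EHJU={C} ∩ M={C} → {C} (+0)
site 1, node HU: H={T} ∪ U={C} → {C,T} (+1)
site 1, node EHU: E={G} ∪ HU={C,T} → {C,G,T} (+1)
site 1, node EHJU: EHU={C,G,T} ∩ J={G} → {G} (+0)
site 1, node EHJMU: EHJU={G} ∪ M={C} → {C,G} (+1)
site 2, node HU: H={G} ∩ U={G} → {G} (+0)
site 2, node EHU: E={T} ∪ HU={G} → {G,T} (+1)
site 2, node EHJU: EHU={G,T} ∩ J={T} → {T} (+0)
site 2, node EHJMU: EHJU={T} ∪ M={G} → {G,T} (+1)
site 3, node HU: H={G} ∪ U={T} → {G,T} (+1)
site 3, node EHU: E={A} ∪ HU={G,T} → {A,G,T} (+1)
site 3, node EHJU: EHU={A,G,T} ∩ J={G} → {G} (+0)
site 3, node EHJMU: EHJU={G} ∪ M={A} → {A,G} (+1)
per-site changes: [2, 3, 2, 3]; total = 10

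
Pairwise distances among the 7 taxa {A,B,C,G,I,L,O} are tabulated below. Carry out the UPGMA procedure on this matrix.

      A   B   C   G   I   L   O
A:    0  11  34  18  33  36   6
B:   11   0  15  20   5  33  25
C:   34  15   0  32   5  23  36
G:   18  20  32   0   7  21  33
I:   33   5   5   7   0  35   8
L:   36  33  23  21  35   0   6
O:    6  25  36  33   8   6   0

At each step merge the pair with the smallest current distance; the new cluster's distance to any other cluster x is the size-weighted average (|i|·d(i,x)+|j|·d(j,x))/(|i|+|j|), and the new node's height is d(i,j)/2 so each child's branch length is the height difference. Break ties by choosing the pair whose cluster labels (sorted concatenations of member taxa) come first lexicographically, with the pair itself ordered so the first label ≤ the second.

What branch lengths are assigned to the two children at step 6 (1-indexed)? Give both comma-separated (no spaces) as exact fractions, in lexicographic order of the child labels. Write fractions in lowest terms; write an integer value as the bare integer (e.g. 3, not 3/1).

1. join B+I (d=5) ⇒ BI; edges |B|=5/2, |I|=5/2
  updated: d(A,BI)=22, d(BI,C)=10, d(BI,G)=27/2, d(BI,L)=34, d(BI,O)=33/2
2. join A+O (d=6) ⇒ AO; edges |A|=3, |O|=3
  updated: d(AO,BI)=77/4, d(AO,C)=35, d(AO,G)=51/2, d(AO,L)=21
3. join BI+C (d=10) ⇒ BCI; edges |BI|=5/2, |C|=5
  updated: d(AO,BCI)=49/2, d(BCI,G)=59/3, d(BCI,L)=91/3
4. join BCI+G (d=59/3) ⇒ BCGI; edges |BCI|=29/6, |G|=59/6
  updated: d(AO,BCGI)=99/4, d(BCGI,L)=28
5. join AO+L (d=21) ⇒ ALO; edges |AO|=15/2, |L|=21/2
  updated: d(ALO,BCGI)=155/6
6. join ALO+BCGI (d=155/6) ⇒ ABCGILO; edges |ALO|=29/12, |BCGI|=37/12
final tree: (((A:3,O:3):15/2,L:21/2):29/12,(((B:5/2,I:5/2):5/2,C:5):29/6,G:59/6):37/12)
total length: 170/3

29/12,37/12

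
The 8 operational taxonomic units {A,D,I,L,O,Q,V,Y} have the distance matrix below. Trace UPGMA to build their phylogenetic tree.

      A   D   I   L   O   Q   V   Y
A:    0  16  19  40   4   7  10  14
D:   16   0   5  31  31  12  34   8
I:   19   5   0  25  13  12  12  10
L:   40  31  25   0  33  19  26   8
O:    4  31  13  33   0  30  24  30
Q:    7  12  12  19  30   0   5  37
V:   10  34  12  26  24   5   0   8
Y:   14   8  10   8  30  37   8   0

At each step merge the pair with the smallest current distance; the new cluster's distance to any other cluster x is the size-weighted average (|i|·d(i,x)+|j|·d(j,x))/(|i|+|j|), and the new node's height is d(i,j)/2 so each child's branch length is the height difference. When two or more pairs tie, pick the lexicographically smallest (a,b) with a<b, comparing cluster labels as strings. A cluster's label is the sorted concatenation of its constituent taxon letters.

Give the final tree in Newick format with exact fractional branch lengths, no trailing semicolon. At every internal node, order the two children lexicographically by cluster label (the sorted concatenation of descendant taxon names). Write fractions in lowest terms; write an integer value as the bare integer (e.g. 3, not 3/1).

(((A:2,O:2):59/8,((D:5/2,I:5/2):25/4,(Q:5/2,V:5/2):25/4):5/8):7/3,(L:4,Y:4):185/24)

step 1: merge (A,O) at d=4; branch lengths A→2, O→2; new cluster AO
  updated: d(AO,D)=47/2, d(AO,I)=16, d(AO,L)=73/2, d(AO,Q)=37/2, d(AO,V)=17, d(AO,Y)=22
step 2: merge (D,I) at d=5; branch lengths D→5/2, I→5/2; new cluster DI
  updated: d(AO,DI)=79/4, d(DI,L)=28, d(DI,Q)=12, d(DI,V)=23, d(DI,Y)=9
step 3: merge (Q,V) at d=5; branch lengths Q→5/2, V→5/2; new cluster QV
  updated: d(AO,QV)=71/4, d(DI,QV)=35/2, d(L,QV)=45/2, d(QV,Y)=45/2
step 4: merge (L,Y) at d=8; branch lengths L→4, Y→4; new cluster LY
  updated: d(AO,LY)=117/4, d(DI,LY)=37/2, d(LY,QV)=45/2
step 5: merge (DI,QV) at d=35/2; branch lengths DI→25/4, QV→25/4; new cluster DIQV
  updated: d(AO,DIQV)=75/4, d(DIQV,LY)=41/2
step 6: merge (AO,DIQV) at d=75/4; branch lengths AO→59/8, DIQV→5/8; new cluster ADIOQV
  updated: d(ADIOQV,LY)=281/12
step 7: merge (ADIOQV,LY) at d=281/12; branch lengths ADIOQV→7/3, LY→185/24; new cluster ADILOQVY
final tree: (((A:2,O:2):59/8,((D:5/2,I:5/2):25/4,(Q:5/2,V:5/2):25/4):5/8):7/3,(L:4,Y:4):185/24)
total length: 1261/24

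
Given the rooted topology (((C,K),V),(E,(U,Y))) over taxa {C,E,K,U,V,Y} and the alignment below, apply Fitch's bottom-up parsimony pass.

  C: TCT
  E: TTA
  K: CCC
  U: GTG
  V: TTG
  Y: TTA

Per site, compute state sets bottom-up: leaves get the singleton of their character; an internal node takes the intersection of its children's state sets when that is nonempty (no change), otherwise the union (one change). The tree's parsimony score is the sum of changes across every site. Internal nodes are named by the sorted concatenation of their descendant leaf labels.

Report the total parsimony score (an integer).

CK@0: {T} ∪ {C} = {C,T} (union, +1)
CKV@0: {C,T} ∩ {T} = {T} (intersection, +0)
UY@0: {G} ∪ {T} = {G,T} (union, +1)
EUY@0: {T} ∩ {G,T} = {T} (intersection, +0)
CEKUVY@0: {T} ∩ {T} = {T} (intersection, +0)
CK@1: {C} ∩ {C} = {C} (intersection, +0)
CKV@1: {C} ∪ {T} = {C,T} (union, +1)
UY@1: {T} ∩ {T} = {T} (intersection, +0)
EUY@1: {T} ∩ {T} = {T} (intersection, +0)
CEKUVY@1: {C,T} ∩ {T} = {T} (intersection, +0)
CK@2: {T} ∪ {C} = {C,T} (union, +1)
CKV@2: {C,T} ∪ {G} = {C,G,T} (union, +1)
UY@2: {G} ∪ {A} = {A,G} (union, +1)
EUY@2: {A} ∩ {A,G} = {A} (intersection, +0)
CEKUVY@2: {C,G,T} ∪ {A} = {A,C,G,T} (union, +1)
per-site changes: [2, 1, 4]; total = 7

7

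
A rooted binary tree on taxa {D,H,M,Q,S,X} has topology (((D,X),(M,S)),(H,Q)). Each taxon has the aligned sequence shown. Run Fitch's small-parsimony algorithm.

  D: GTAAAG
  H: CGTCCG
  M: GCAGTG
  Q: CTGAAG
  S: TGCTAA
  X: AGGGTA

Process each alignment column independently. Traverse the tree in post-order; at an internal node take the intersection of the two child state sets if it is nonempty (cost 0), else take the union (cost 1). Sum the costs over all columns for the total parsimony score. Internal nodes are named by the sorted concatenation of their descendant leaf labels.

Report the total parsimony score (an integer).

[col 0] DX: children D:{G}, X:{A} ∪→ {A,G}; cost 1
[col 0] MS: children M:{G}, S:{T} ∪→ {G,T}; cost 1
[col 0] DMSX: children DX:{A,G}, MS:{G,T} ∩→ {G}; cost 0
[col 0] HQ: children H:{C}, Q:{C} ∩→ {C}; cost 0
[col 0] DHMQSX: children DMSX:{G}, HQ:{C} ∪→ {C,G}; cost 1
[col 1] DX: children D:{T}, X:{G} ∪→ {G,T}; cost 1
[col 1] MS: children M:{C}, S:{G} ∪→ {C,G}; cost 1
[col 1] DMSX: children DX:{G,T}, MS:{C,G} ∩→ {G}; cost 0
[col 1] HQ: children H:{G}, Q:{T} ∪→ {G,T}; cost 1
[col 1] DHMQSX: children DMSX:{G}, HQ:{G,T} ∩→ {G}; cost 0
[col 2] DX: children D:{A}, X:{G} ∪→ {A,G}; cost 1
[col 2] MS: children M:{A}, S:{C} ∪→ {A,C}; cost 1
[col 2] DMSX: children DX:{A,G}, MS:{A,C} ∩→ {A}; cost 0
[col 2] HQ: children H:{T}, Q:{G} ∪→ {G,T}; cost 1
[col 2] DHMQSX: children DMSX:{A}, HQ:{G,T} ∪→ {A,G,T}; cost 1
[col 3] DX: children D:{A}, X:{G} ∪→ {A,G}; cost 1
[col 3] MS: children M:{G}, S:{T} ∪→ {G,T}; cost 1
[col 3] DMSX: children DX:{A,G}, MS:{G,T} ∩→ {G}; cost 0
[col 3] HQ: children H:{C}, Q:{A} ∪→ {A,C}; cost 1
[col 3] DHMQSX: children DMSX:{G}, HQ:{A,C} ∪→ {A,C,G}; cost 1
[col 4] DX: children D:{A}, X:{T} ∪→ {A,T}; cost 1
[col 4] MS: children M:{T}, S:{A} ∪→ {A,T}; cost 1
[col 4] DMSX: children DX:{A,T}, MS:{A,T} ∩→ {A,T}; cost 0
[col 4] HQ: children H:{C}, Q:{A} ∪→ {A,C}; cost 1
[col 4] DHMQSX: children DMSX:{A,T}, HQ:{A,C} ∩→ {A}; cost 0
[col 5] DX: children D:{G}, X:{A} ∪→ {A,G}; cost 1
[col 5] MS: children M:{G}, S:{A} ∪→ {A,G}; cost 1
[col 5] DMSX: children DX:{A,G}, MS:{A,G} ∩→ {A,G}; cost 0
[col 5] HQ: children H:{G}, Q:{G} ∩→ {G}; cost 0
[col 5] DHMQSX: children DMSX:{A,G}, HQ:{G} ∩→ {G}; cost 0
per-site changes: [3, 3, 4, 4, 3, 2]; total = 19

19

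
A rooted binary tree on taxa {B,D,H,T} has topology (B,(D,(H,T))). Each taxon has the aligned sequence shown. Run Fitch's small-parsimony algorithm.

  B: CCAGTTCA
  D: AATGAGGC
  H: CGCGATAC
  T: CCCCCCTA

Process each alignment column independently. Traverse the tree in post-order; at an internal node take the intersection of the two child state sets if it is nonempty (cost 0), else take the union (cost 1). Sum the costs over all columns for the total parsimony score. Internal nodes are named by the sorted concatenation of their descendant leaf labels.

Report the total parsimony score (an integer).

site 0, node HT: H={C} ∩ T={C} → {C} (+0)
site 0, node DHT: D={A} ∪ HT={C} → {A,C} (+1)
site 0, node BDHT: B={C} ∩ DHT={A,C} → {C} (+0)
site 1, node HT: H={G} ∪ T={C} → {C,G} (+1)
site 1, node DHT: D={A} ∪ HT={C,G} → {A,C,G} (+1)
site 1, node BDHT: B={C} ∩ DHT={A,C,G} → {C} (+0)
site 2, node HT: H={C} ∩ T={C} → {C} (+0)
site 2, node DHT: D={T} ∪ HT={C} → {C,T} (+1)
site 2, node BDHT: B={A} ∪ DHT={C,T} → {A,C,T} (+1)
site 3, node HT: H={G} ∪ T={C} → {C,G} (+1)
site 3, node DHT: D={G} ∩ HT={C,G} → {G} (+0)
site 3, node BDHT: B={G} ∩ DHT={G} → {G} (+0)
site 4, node HT: H={A} ∪ T={C} → {A,C} (+1)
site 4, node DHT: D={A} ∩ HT={A,C} → {A} (+0)
site 4, node BDHT: B={T} ∪ DHT={A} → {A,T} (+1)
site 5, node HT: H={T} ∪ T={C} → {C,T} (+1)
site 5, node DHT: D={G} ∪ HT={C,T} → {C,G,T} (+1)
site 5, node BDHT: B={T} ∩ DHT={C,G,T} → {T} (+0)
site 6, node HT: H={A} ∪ T={T} → {A,T} (+1)
site 6, node DHT: D={G} ∪ HT={A,T} → {A,G,T} (+1)
site 6, node BDHT: B={C} ∪ DHT={A,G,T} → {A,C,G,T} (+1)
site 7, node HT: H={C} ∪ T={A} → {A,C} (+1)
site 7, node DHT: D={C} ∩ HT={A,C} → {C} (+0)
site 7, node BDHT: B={A} ∪ DHT={C} → {A,C} (+1)
per-site changes: [1, 2, 2, 1, 2, 2, 3, 2]; total = 15

15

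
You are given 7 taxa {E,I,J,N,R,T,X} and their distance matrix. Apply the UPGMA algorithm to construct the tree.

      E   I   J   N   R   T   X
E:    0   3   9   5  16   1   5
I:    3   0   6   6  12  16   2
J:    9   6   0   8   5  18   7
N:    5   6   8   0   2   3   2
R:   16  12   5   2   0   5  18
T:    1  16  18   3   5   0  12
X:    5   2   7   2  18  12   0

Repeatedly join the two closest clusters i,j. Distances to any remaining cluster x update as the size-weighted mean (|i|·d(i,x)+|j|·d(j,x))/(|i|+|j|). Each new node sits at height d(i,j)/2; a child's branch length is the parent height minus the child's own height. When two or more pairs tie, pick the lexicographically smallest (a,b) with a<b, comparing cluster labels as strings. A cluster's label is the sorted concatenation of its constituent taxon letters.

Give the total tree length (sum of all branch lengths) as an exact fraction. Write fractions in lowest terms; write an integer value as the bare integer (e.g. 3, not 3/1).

step 1: merge (E,T) at d=1; branch lengths E→1/2, T→1/2; new cluster ET
  updated: d(ET,I)=19/2, d(ET,J)=27/2, d(ET,N)=4, d(ET,R)=21/2, d(ET,X)=17/2
step 2: merge (I,X) at d=2; branch lengths I→1, X→1; new cluster IX
  updated: d(ET,IX)=9, d(IX,J)=13/2, d(IX,N)=4, d(IX,R)=15
step 3: merge (N,R) at d=2; branch lengths N→1, R→1; new cluster NR
  updated: d(ET,NR)=29/4, d(IX,NR)=19/2, d(J,NR)=13/2
step 4: merge (IX,J) at d=13/2; branch lengths IX→9/4, J→13/4; new cluster IJX
  updated: d(ET,IJX)=21/2, d(IJX,NR)=17/2
step 5: merge (ET,NR) at d=29/4; branch lengths ET→25/8, NR→21/8; new cluster ENRT
  updated: d(ENRT,IJX)=19/2
step 6: merge (ENRT,IJX) at d=19/2; branch lengths ENRT→9/8, IJX→3/2; new cluster EIJNRTX
final tree: (((E:1/2,T:1/2):25/8,(N:1,R:1):21/8):9/8,((I:1,X:1):9/4,J:13/4):3/2)
total length: 151/8

151/8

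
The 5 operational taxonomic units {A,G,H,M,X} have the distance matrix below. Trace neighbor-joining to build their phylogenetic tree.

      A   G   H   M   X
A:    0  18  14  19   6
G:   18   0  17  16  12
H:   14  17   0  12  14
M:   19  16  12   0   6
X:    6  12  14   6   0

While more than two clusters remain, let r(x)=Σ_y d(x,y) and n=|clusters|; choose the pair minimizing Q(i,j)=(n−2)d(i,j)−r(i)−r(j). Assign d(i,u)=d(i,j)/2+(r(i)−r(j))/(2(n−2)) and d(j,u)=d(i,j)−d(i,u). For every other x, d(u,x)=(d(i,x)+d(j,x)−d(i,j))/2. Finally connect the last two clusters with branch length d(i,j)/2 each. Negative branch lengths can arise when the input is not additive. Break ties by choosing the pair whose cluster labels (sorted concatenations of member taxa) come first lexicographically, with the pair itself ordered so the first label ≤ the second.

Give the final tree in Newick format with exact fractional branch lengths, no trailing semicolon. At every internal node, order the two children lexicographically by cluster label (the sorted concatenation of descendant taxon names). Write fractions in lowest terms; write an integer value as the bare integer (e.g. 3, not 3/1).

1. join A+X (d=6, Q=-77) ⇒ AX; edges |A|=37/6, |X|=-1/6
  updated: d(AX,G)=12, d(AX,H)=11, d(AX,M)=19/2
2. join AX+G (d=12, Q=-107/2) ⇒ AGX; edges |AX|=23/8, |G|=73/8
  updated: d(AGX,H)=8, d(AGX,M)=27/4
3. join AGX+H (d=8, Q=-107/4) ⇒ AGHX; edges |AGX|=11/8, |H|=53/8
  updated: d(AGHX,M)=43/8
4. join AGHX+M (d=43/8) ⇒ AGHMX; edges |AGHX|=43/16, |M|=43/16
final tree: ((((A:37/6,X:-1/6):23/8,G:73/8):11/8,H:53/8):43/16,M:43/16)
total length: 251/8

((((A:37/6,X:-1/6):23/8,G:73/8):11/8,H:53/8):43/16,M:43/16)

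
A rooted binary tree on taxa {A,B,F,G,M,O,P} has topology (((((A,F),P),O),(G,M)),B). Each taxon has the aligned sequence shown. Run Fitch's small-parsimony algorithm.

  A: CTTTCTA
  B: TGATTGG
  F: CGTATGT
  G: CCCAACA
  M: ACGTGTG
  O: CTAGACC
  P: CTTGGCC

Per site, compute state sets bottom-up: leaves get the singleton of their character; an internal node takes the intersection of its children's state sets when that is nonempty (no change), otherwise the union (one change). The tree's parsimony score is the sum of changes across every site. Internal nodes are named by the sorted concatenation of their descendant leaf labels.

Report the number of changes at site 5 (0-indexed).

site 0, node AF: A={C} ∩ F={C} → {C} (+0)
site 0, node AFP: AF={C} ∩ P={C} → {C} (+0)
site 0, node AFOP: AFP={C} ∩ O={C} → {C} (+0)
site 0, node GM: G={C} ∪ M={A} → {A,C} (+1)
site 0, node AFGMOP: AFOP={C} ∩ GM={A,C} → {C} (+0)
site 0, node ABFGMOP: AFGMOP={C} ∪ B={T} → {C,T} (+1)
site 1, node AF: A={T} ∪ F={G} → {G,T} (+1)
site 1, node AFP: AF={G,T} ∩ P={T} → {T} (+0)
site 1, node AFOP: AFP={T} ∩ O={T} → {T} (+0)
site 1, node GM: G={C} ∩ M={C} → {C} (+0)
site 1, node AFGMOP: AFOP={T} ∪ GM={C} → {C,T} (+1)
site 1, node ABFGMOP: AFGMOP={C,T} ∪ B={G} → {C,G,T} (+1)
site 2, node AF: A={T} ∩ F={T} → {T} (+0)
site 2, node AFP: AF={T} ∩ P={T} → {T} (+0)
site 2, node AFOP: AFP={T} ∪ O={A} → {A,T} (+1)
site 2, node GM: G={C} ∪ M={G} → {C,G} (+1)
site 2, node AFGMOP: AFOP={A,T} ∪ GM={C,G} → {A,C,G,T} (+1)
site 2, node ABFGMOP: AFGMOP={A,C,G,T} ∩ B={A} → {A} (+0)
site 3, node AF: A={T} ∪ F={A} → {A,T} (+1)
site 3, node AFP: AF={A,T} ∪ P={G} → {A,G,T} (+1)
site 3, node AFOP: AFP={A,G,T} ∩ O={G} → {G} (+0)
site 3, node GM: G={A} ∪ M={T} → {A,T} (+1)
site 3, node AFGMOP: AFOP={G} ∪ GM={A,T} → {A,G,T} (+1)
site 3, node ABFGMOP: AFGMOP={A,G,T} ∩ B={T} → {T} (+0)
site 4, node AF: A={C} ∪ F={T} → {C,T} (+1)
site 4, node AFP: AF={C,T} ∪ P={G} → {C,G,T} (+1)
site 4, node AFOP: AFP={C,G,T} ∪ O={A} → {A,C,G,T} (+1)
site 4, node GM: G={A} ∪ M={G} → {A,G} (+1)
site 4, node AFGMOP: AFOP={A,C,G,T} ∩ GM={A,G} → {A,G} (+0)
site 4, node ABFGMOP: AFGMOP={A,G} ∪ B={T} → {A,G,T} (+1)
site 5, node AF: A={T} ∪ F={G} → {G,T} (+1)
site 5, node AFP: AF={G,T} ∪ P={C} → {C,G,T} (+1)
site 5, node AFOP: AFP={C,G,T} ∩ O={C} → {C} (+0)
site 5, node GM: G={C} ∪ M={T} → {C,T} (+1)
site 5, node AFGMOP: AFOP={C} ∩ GM={C,T} → {C} (+0)
site 5, node ABFGMOP: AFGMOP={C} ∪ B={G} → {C,G} (+1)
site 6, node AF: A={A} ∪ F={T} → {A,T} (+1)
site 6, node AFP: AF={A,T} ∪ P={C} → {A,C,T} (+1)
site 6, node AFOP: AFP={A,C,T} ∩ O={C} → {C} (+0)
site 6, node GM: G={A} ∪ M={G} → {A,G} (+1)
site 6, node AFGMOP: AFOP={C} ∪ GM={A,G} → {A,C,G} (+1)
site 6, node ABFGMOP: AFGMOP={A,C,G} ∩ B={G} → {G} (+0)
per-site changes: [2, 3, 3, 4, 5, 4, 4]; total = 25

4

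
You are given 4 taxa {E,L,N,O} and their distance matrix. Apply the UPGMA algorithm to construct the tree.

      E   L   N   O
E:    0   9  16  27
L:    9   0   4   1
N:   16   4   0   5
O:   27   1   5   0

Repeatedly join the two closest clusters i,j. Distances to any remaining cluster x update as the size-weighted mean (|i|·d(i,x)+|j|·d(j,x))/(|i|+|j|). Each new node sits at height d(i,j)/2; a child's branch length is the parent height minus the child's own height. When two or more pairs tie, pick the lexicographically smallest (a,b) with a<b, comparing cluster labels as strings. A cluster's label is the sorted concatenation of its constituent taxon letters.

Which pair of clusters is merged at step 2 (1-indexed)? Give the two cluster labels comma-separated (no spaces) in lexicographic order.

1. join L+O (d=1) ⇒ LO; edges |L|=1/2, |O|=1/2
  updated: d(E,LO)=18, d(LO,N)=9/2
2. join LO+N (d=9/2) ⇒ LNO; edges |LO|=7/4, |N|=9/4
  updated: d(E,LNO)=52/3
3. join E+LNO (d=52/3) ⇒ ELNO; edges |E|=26/3, |LNO|=77/12
final tree: (E:26/3,((L:1/2,O:1/2):7/4,N:9/4):77/12)
total length: 241/12

LO,N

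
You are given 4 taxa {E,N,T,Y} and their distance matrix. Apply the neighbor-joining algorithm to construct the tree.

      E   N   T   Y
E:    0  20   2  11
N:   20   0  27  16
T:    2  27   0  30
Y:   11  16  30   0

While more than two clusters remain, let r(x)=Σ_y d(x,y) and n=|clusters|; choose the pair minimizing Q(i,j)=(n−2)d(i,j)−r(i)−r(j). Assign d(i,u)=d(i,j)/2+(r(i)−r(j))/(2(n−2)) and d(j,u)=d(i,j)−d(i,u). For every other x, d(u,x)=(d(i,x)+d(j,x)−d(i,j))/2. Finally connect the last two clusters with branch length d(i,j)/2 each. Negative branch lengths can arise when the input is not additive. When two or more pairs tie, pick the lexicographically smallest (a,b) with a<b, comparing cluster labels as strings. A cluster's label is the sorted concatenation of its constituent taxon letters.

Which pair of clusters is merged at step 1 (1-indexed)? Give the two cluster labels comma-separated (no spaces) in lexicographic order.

E,T

iteration 1: select E,T (d=2, Q=-88); attach at lengths (-11/2, 15/2); label the merged cluster ET
  updated: d(ET,N)=45/2, d(ET,Y)=39/2
iteration 2: select ET,N (d=45/2, Q=-58); attach at lengths (13, 19/2); label the merged cluster ENT
  updated: d(ENT,Y)=13/2
iteration 3: select ENT,Y (d=13/2); attach at lengths (13/4, 13/4); label the merged cluster ENTY
final tree: (((E:-11/2,T:15/2):13,N:19/2):13/4,Y:13/4)
total length: 31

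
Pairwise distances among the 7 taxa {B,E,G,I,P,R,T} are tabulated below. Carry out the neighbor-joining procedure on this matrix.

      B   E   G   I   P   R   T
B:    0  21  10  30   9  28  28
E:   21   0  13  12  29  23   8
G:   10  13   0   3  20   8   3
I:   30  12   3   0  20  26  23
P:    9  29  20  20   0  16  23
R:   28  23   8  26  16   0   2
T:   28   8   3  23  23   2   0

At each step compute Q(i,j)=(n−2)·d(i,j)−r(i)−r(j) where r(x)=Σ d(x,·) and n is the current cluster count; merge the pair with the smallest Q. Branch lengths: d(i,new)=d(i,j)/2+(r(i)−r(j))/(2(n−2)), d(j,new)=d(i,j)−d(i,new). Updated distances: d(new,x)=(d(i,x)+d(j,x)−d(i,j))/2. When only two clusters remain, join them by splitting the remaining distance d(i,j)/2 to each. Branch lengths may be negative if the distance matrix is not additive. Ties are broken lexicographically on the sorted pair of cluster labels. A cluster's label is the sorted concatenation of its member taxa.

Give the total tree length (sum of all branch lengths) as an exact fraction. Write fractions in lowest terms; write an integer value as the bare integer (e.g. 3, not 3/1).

iteration 1: select B,P (d=9, Q=-198); attach at lengths (27/5, 18/5); label the merged cluster BP
  updated: d(BP,E)=41/2, d(BP,G)=21/2, d(BP,I)=41/2, d(BP,R)=35/2, d(BP,T)=21
iteration 2: select R,T (d=2, Q=-251/2); attach at lengths (55/16, -23/16); label the merged cluster RT
  updated: d(BP,RT)=73/4, d(E,RT)=29/2, d(G,RT)=9/2, d(I,RT)=47/2
iteration 3: select E,I (d=12, Q=-83); attach at lengths (37/6, 35/6); label the merged cluster EI
  updated: d(BP,EI)=29/2, d(EI,G)=2, d(EI,RT)=13
iteration 4: select BP,EI (d=29/2, Q=-175/4); attach at lengths (171/16, 61/16); label the merged cluster BEIP
  updated: d(BEIP,G)=-1, d(BEIP,RT)=67/8
iteration 5: select BEIP,G (d=-1, Q=-95/8); attach at lengths (23/16, -39/16); label the merged cluster BEGIP
  updated: d(BEGIP,RT)=111/16
iteration 6: select BEGIP,RT (d=111/16); attach at lengths (111/32, 111/32); label the merged cluster BEGIPRT
final tree: ((((B:27/5,P:18/5):171/16,(E:37/6,I:35/6):61/16):23/16,G:-39/16):111/32,(R:55/16,T:-23/16):111/32)
total length: 695/16

695/16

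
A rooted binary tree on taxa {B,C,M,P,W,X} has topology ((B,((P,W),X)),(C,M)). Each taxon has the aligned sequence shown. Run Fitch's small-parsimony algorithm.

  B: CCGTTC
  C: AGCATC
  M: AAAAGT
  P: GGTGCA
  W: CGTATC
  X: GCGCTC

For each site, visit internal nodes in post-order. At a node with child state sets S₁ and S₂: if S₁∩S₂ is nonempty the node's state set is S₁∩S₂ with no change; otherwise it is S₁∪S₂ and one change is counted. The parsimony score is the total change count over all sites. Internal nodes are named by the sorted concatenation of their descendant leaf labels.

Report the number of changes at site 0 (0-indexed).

3

[col 0] PW: children P:{G}, W:{C} ∪→ {C,G}; cost 1
[col 0] PWX: children PW:{C,G}, X:{G} ∩→ {G}; cost 0
[col 0] BPWX: children B:{C}, PWX:{G} ∪→ {C,G}; cost 1
[col 0] CM: children C:{A}, M:{A} ∩→ {A}; cost 0
[col 0] BCMPWX: children BPWX:{C,G}, CM:{A} ∪→ {A,C,G}; cost 1
[col 1] PW: children P:{G}, W:{G} ∩→ {G}; cost 0
[col 1] PWX: children PW:{G}, X:{C} ∪→ {C,G}; cost 1
[col 1] BPWX: children B:{C}, PWX:{C,G} ∩→ {C}; cost 0
[col 1] CM: children C:{G}, M:{A} ∪→ {A,G}; cost 1
[col 1] BCMPWX: children BPWX:{C}, CM:{A,G} ∪→ {A,C,G}; cost 1
[col 2] PW: children P:{T}, W:{T} ∩→ {T}; cost 0
[col 2] PWX: children PW:{T}, X:{G} ∪→ {G,T}; cost 1
[col 2] BPWX: children B:{G}, PWX:{G,T} ∩→ {G}; cost 0
[col 2] CM: children C:{C}, M:{A} ∪→ {A,C}; cost 1
[col 2] BCMPWX: children BPWX:{G}, CM:{A,C} ∪→ {A,C,G}; cost 1
[col 3] PW: children P:{G}, W:{A} ∪→ {A,G}; cost 1
[col 3] PWX: children PW:{A,G}, X:{C} ∪→ {A,C,G}; cost 1
[col 3] BPWX: children B:{T}, PWX:{A,C,G} ∪→ {A,C,G,T}; cost 1
[col 3] CM: children C:{A}, M:{A} ∩→ {A}; cost 0
[col 3] BCMPWX: children BPWX:{A,C,G,T}, CM:{A} ∩→ {A}; cost 0
[col 4] PW: children P:{C}, W:{T} ∪→ {C,T}; cost 1
[col 4] PWX: children PW:{C,T}, X:{T} ∩→ {T}; cost 0
[col 4] BPWX: children B:{T}, PWX:{T} ∩→ {T}; cost 0
[col 4] CM: children C:{T}, M:{G} ∪→ {G,T}; cost 1
[col 4] BCMPWX: children BPWX:{T}, CM:{G,T} ∩→ {T}; cost 0
[col 5] PW: children P:{A}, W:{C} ∪→ {A,C}; cost 1
[col 5] PWX: children PW:{A,C}, X:{C} ∩→ {C}; cost 0
[col 5] BPWX: children B:{C}, PWX:{C} ∩→ {C}; cost 0
[col 5] CM: children C:{C}, M:{T} ∪→ {C,T}; cost 1
[col 5] BCMPWX: children BPWX:{C}, CM:{C,T} ∩→ {C}; cost 0
per-site changes: [3, 3, 3, 3, 2, 2]; total = 16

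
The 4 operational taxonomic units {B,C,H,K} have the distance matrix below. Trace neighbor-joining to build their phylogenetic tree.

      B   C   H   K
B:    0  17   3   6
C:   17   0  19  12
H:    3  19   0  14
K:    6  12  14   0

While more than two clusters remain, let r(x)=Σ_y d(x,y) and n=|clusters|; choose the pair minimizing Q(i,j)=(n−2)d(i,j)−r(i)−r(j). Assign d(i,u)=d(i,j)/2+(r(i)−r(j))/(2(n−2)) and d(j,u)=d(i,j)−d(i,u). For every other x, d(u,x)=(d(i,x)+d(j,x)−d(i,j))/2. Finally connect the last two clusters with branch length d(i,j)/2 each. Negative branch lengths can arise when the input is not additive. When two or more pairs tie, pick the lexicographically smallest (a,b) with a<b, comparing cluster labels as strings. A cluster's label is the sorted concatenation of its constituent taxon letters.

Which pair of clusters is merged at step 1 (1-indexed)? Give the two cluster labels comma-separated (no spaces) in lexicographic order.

B,H

1. join B+H (d=3, Q=-56) ⇒ BH; edges |B|=-1, |H|=4
  updated: d(BH,C)=33/2, d(BH,K)=17/2
2. join BH+C (d=33/2, Q=-37) ⇒ BCH; edges |BH|=13/2, |C|=10
  updated: d(BCH,K)=2
3. join BCH+K (d=2) ⇒ BCHK; edges |BCH|=1, |K|=1
final tree: (((B:-1,H:4):13/2,C:10):1,K:1)
total length: 43/2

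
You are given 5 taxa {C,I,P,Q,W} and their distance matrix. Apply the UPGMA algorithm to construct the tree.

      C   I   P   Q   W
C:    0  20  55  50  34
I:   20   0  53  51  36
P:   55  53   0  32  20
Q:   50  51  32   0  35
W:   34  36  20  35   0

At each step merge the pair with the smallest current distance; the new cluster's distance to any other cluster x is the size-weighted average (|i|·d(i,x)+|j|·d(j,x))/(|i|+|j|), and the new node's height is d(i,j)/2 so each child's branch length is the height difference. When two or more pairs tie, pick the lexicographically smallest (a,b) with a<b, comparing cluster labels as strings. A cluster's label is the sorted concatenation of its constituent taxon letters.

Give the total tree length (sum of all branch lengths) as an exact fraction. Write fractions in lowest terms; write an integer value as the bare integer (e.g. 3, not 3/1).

333/4

step 1: merge (C,I) at d=20; branch lengths C→10, I→10; new cluster CI
  updated: d(CI,P)=54, d(CI,Q)=101/2, d(CI,W)=35
step 2: merge (P,W) at d=20; branch lengths P→10, W→10; new cluster PW
  updated: d(CI,PW)=89/2, d(PW,Q)=67/2
step 3: merge (PW,Q) at d=67/2; branch lengths PW→27/4, Q→67/4; new cluster PQW
  updated: d(CI,PQW)=93/2
step 4: merge (CI,PQW) at d=93/2; branch lengths CI→53/4, PQW→13/2; new cluster CIPQW
final tree: ((C:10,I:10):53/4,((P:10,W:10):27/4,Q:67/4):13/2)
total length: 333/4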